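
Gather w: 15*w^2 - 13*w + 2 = 15*w^2 - 13*w + 2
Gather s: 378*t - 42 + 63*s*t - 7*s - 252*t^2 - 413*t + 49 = s*(63*t - 7) - 252*t^2 - 35*t + 7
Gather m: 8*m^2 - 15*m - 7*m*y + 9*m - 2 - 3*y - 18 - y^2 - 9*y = 8*m^2 + m*(-7*y - 6) - y^2 - 12*y - 20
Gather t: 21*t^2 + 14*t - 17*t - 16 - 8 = 21*t^2 - 3*t - 24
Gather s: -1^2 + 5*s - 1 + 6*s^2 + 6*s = 6*s^2 + 11*s - 2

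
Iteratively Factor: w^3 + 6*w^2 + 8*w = (w + 4)*(w^2 + 2*w) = w*(w + 4)*(w + 2)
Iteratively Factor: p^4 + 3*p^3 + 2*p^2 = (p + 1)*(p^3 + 2*p^2) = p*(p + 1)*(p^2 + 2*p) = p^2*(p + 1)*(p + 2)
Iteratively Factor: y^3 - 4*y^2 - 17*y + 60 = (y - 3)*(y^2 - y - 20) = (y - 5)*(y - 3)*(y + 4)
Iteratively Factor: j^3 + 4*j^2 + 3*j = (j + 1)*(j^2 + 3*j) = (j + 1)*(j + 3)*(j)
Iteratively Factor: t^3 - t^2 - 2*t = (t + 1)*(t^2 - 2*t) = (t - 2)*(t + 1)*(t)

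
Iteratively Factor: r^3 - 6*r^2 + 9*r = (r - 3)*(r^2 - 3*r) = (r - 3)^2*(r)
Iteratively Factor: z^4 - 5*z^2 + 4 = (z - 1)*(z^3 + z^2 - 4*z - 4) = (z - 1)*(z + 1)*(z^2 - 4) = (z - 1)*(z + 1)*(z + 2)*(z - 2)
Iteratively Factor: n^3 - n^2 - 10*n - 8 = (n + 2)*(n^2 - 3*n - 4) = (n + 1)*(n + 2)*(n - 4)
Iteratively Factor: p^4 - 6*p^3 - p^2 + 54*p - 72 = (p + 3)*(p^3 - 9*p^2 + 26*p - 24) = (p - 2)*(p + 3)*(p^2 - 7*p + 12) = (p - 4)*(p - 2)*(p + 3)*(p - 3)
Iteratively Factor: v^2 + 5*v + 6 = (v + 2)*(v + 3)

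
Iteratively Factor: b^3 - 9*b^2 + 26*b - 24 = (b - 2)*(b^2 - 7*b + 12) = (b - 3)*(b - 2)*(b - 4)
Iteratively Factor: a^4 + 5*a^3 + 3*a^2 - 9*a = (a + 3)*(a^3 + 2*a^2 - 3*a) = (a + 3)^2*(a^2 - a) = a*(a + 3)^2*(a - 1)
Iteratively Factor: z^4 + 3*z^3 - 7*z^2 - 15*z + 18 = (z + 3)*(z^3 - 7*z + 6) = (z - 2)*(z + 3)*(z^2 + 2*z - 3) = (z - 2)*(z + 3)^2*(z - 1)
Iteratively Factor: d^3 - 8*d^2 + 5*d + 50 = (d - 5)*(d^2 - 3*d - 10) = (d - 5)^2*(d + 2)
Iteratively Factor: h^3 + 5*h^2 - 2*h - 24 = (h + 4)*(h^2 + h - 6) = (h - 2)*(h + 4)*(h + 3)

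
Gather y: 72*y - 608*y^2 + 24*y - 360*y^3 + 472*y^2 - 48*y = -360*y^3 - 136*y^2 + 48*y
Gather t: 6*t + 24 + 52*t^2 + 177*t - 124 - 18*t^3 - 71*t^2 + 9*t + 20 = -18*t^3 - 19*t^2 + 192*t - 80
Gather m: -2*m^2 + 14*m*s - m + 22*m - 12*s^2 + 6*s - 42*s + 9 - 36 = -2*m^2 + m*(14*s + 21) - 12*s^2 - 36*s - 27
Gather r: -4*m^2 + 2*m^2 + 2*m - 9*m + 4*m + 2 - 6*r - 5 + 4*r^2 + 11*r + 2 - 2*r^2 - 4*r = -2*m^2 - 3*m + 2*r^2 + r - 1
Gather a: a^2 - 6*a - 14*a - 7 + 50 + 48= a^2 - 20*a + 91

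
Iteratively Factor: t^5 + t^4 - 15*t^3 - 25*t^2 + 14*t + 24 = (t + 2)*(t^4 - t^3 - 13*t^2 + t + 12) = (t - 1)*(t + 2)*(t^3 - 13*t - 12) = (t - 4)*(t - 1)*(t + 2)*(t^2 + 4*t + 3) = (t - 4)*(t - 1)*(t + 1)*(t + 2)*(t + 3)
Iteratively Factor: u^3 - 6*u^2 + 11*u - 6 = (u - 3)*(u^2 - 3*u + 2) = (u - 3)*(u - 2)*(u - 1)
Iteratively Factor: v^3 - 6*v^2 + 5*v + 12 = (v + 1)*(v^2 - 7*v + 12) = (v - 3)*(v + 1)*(v - 4)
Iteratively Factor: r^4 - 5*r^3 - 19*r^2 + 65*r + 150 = (r - 5)*(r^3 - 19*r - 30) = (r - 5)*(r + 2)*(r^2 - 2*r - 15) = (r - 5)*(r + 2)*(r + 3)*(r - 5)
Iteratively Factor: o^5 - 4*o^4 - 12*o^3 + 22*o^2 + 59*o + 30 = (o + 1)*(o^4 - 5*o^3 - 7*o^2 + 29*o + 30) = (o + 1)*(o + 2)*(o^3 - 7*o^2 + 7*o + 15) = (o - 3)*(o + 1)*(o + 2)*(o^2 - 4*o - 5) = (o - 3)*(o + 1)^2*(o + 2)*(o - 5)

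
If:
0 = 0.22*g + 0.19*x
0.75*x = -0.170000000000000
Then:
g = 0.20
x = -0.23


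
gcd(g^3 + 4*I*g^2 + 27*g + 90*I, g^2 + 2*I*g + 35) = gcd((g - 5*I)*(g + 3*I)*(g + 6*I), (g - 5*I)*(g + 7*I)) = g - 5*I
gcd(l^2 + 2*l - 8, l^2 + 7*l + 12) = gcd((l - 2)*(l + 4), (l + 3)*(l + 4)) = l + 4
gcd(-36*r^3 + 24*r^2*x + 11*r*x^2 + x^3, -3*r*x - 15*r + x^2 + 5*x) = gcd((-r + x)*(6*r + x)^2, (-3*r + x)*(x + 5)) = 1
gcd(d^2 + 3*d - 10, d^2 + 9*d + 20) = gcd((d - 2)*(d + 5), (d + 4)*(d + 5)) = d + 5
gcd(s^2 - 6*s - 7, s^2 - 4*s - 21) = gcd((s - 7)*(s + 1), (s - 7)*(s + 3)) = s - 7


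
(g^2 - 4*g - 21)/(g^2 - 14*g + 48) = (g^2 - 4*g - 21)/(g^2 - 14*g + 48)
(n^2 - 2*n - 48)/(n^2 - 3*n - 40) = (n + 6)/(n + 5)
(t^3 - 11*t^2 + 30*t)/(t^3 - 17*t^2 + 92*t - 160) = t*(t - 6)/(t^2 - 12*t + 32)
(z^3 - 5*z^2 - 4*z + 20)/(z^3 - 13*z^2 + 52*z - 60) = (z + 2)/(z - 6)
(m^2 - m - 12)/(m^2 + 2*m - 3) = (m - 4)/(m - 1)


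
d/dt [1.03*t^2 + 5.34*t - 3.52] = 2.06*t + 5.34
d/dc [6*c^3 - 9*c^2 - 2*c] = 18*c^2 - 18*c - 2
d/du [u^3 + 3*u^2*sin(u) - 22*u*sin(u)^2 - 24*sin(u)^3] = 3*u^2*cos(u) + 3*u^2 + 6*u*sin(u) - 22*u*sin(2*u) - 72*sin(u)^2*cos(u) - 22*sin(u)^2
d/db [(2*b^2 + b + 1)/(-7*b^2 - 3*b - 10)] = (b^2 - 26*b - 7)/(49*b^4 + 42*b^3 + 149*b^2 + 60*b + 100)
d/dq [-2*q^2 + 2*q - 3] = 2 - 4*q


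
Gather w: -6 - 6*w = -6*w - 6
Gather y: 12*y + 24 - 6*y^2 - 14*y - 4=-6*y^2 - 2*y + 20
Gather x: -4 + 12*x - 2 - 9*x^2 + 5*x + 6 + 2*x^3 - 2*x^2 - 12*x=2*x^3 - 11*x^2 + 5*x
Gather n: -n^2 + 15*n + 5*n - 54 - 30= -n^2 + 20*n - 84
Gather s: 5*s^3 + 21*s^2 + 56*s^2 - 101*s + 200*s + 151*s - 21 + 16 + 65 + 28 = 5*s^3 + 77*s^2 + 250*s + 88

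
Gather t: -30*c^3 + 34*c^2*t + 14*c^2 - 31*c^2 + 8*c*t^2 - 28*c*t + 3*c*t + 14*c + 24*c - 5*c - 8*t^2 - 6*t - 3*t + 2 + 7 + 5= -30*c^3 - 17*c^2 + 33*c + t^2*(8*c - 8) + t*(34*c^2 - 25*c - 9) + 14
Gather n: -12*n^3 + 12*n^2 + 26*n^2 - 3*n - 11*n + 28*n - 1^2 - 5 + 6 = -12*n^3 + 38*n^2 + 14*n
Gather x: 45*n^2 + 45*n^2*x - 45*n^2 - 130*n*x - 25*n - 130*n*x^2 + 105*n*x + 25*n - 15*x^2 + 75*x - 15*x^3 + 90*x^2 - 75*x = -15*x^3 + x^2*(75 - 130*n) + x*(45*n^2 - 25*n)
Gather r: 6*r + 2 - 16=6*r - 14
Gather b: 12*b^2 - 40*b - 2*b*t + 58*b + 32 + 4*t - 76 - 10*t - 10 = 12*b^2 + b*(18 - 2*t) - 6*t - 54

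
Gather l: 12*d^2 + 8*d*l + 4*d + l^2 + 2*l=12*d^2 + 4*d + l^2 + l*(8*d + 2)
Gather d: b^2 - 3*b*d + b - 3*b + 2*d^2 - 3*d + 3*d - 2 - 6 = b^2 - 3*b*d - 2*b + 2*d^2 - 8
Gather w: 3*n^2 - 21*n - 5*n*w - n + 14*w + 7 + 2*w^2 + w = 3*n^2 - 22*n + 2*w^2 + w*(15 - 5*n) + 7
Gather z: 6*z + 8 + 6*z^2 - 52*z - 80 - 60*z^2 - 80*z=-54*z^2 - 126*z - 72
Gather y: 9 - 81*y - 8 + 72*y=1 - 9*y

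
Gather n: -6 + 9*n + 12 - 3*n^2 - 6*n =-3*n^2 + 3*n + 6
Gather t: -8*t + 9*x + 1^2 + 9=-8*t + 9*x + 10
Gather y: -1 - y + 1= -y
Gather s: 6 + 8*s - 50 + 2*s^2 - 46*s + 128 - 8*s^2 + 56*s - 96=-6*s^2 + 18*s - 12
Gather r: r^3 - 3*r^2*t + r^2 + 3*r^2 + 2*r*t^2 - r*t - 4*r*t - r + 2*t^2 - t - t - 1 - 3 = r^3 + r^2*(4 - 3*t) + r*(2*t^2 - 5*t - 1) + 2*t^2 - 2*t - 4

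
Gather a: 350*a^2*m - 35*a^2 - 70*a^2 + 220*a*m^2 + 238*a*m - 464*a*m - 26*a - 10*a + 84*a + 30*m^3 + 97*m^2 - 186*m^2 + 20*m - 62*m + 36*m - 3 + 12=a^2*(350*m - 105) + a*(220*m^2 - 226*m + 48) + 30*m^3 - 89*m^2 - 6*m + 9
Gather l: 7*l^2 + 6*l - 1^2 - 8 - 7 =7*l^2 + 6*l - 16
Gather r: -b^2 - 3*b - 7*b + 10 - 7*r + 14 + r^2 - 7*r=-b^2 - 10*b + r^2 - 14*r + 24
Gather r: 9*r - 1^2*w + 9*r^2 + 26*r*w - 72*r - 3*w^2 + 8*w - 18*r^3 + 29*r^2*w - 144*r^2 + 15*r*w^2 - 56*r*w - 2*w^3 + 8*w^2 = -18*r^3 + r^2*(29*w - 135) + r*(15*w^2 - 30*w - 63) - 2*w^3 + 5*w^2 + 7*w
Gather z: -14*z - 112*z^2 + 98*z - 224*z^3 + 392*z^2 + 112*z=-224*z^3 + 280*z^2 + 196*z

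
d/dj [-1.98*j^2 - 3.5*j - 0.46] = -3.96*j - 3.5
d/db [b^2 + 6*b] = 2*b + 6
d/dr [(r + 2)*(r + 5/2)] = 2*r + 9/2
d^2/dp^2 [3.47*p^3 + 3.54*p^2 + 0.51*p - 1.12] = 20.82*p + 7.08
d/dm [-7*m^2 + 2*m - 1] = 2 - 14*m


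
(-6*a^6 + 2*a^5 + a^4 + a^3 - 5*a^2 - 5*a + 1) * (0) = 0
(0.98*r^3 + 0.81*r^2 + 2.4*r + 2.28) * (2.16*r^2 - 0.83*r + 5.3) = 2.1168*r^5 + 0.9362*r^4 + 9.7057*r^3 + 7.2258*r^2 + 10.8276*r + 12.084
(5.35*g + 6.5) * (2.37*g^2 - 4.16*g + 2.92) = 12.6795*g^3 - 6.851*g^2 - 11.418*g + 18.98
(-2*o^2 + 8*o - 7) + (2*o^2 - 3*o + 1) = 5*o - 6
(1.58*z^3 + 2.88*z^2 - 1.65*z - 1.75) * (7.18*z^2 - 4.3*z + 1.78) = 11.3444*z^5 + 13.8844*z^4 - 21.4186*z^3 - 0.343599999999999*z^2 + 4.588*z - 3.115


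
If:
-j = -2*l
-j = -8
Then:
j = 8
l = 4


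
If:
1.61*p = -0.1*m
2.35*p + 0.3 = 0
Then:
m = 2.06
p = -0.13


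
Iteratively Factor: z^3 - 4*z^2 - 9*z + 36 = (z + 3)*(z^2 - 7*z + 12) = (z - 3)*(z + 3)*(z - 4)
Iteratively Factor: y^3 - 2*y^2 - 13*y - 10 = (y + 1)*(y^2 - 3*y - 10) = (y - 5)*(y + 1)*(y + 2)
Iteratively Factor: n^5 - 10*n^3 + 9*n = (n)*(n^4 - 10*n^2 + 9) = n*(n + 3)*(n^3 - 3*n^2 - n + 3) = n*(n + 1)*(n + 3)*(n^2 - 4*n + 3) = n*(n - 1)*(n + 1)*(n + 3)*(n - 3)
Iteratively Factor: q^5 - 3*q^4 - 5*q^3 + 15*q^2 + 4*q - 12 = (q + 2)*(q^4 - 5*q^3 + 5*q^2 + 5*q - 6) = (q - 1)*(q + 2)*(q^3 - 4*q^2 + q + 6) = (q - 1)*(q + 1)*(q + 2)*(q^2 - 5*q + 6) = (q - 3)*(q - 1)*(q + 1)*(q + 2)*(q - 2)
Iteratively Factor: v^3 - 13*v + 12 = (v - 1)*(v^2 + v - 12) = (v - 1)*(v + 4)*(v - 3)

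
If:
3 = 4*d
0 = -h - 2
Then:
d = 3/4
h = -2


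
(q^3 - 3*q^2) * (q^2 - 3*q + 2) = q^5 - 6*q^4 + 11*q^3 - 6*q^2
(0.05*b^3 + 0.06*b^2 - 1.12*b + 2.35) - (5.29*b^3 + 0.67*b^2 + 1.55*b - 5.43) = -5.24*b^3 - 0.61*b^2 - 2.67*b + 7.78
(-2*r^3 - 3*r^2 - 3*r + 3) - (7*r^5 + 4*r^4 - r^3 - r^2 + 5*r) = -7*r^5 - 4*r^4 - r^3 - 2*r^2 - 8*r + 3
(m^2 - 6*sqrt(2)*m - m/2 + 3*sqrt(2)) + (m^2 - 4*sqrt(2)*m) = 2*m^2 - 10*sqrt(2)*m - m/2 + 3*sqrt(2)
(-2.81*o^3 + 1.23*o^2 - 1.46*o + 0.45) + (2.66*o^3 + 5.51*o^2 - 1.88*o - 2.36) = -0.15*o^3 + 6.74*o^2 - 3.34*o - 1.91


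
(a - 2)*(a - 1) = a^2 - 3*a + 2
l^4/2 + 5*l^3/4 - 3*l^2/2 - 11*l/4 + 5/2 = (l/2 + 1)*(l - 1)^2*(l + 5/2)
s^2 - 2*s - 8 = (s - 4)*(s + 2)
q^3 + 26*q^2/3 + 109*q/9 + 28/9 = (q + 1/3)*(q + 4/3)*(q + 7)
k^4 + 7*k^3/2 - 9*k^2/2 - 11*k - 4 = (k - 2)*(k + 1/2)*(k + 1)*(k + 4)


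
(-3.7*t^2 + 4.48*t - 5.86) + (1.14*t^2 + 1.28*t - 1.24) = -2.56*t^2 + 5.76*t - 7.1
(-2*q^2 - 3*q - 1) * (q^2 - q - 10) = -2*q^4 - q^3 + 22*q^2 + 31*q + 10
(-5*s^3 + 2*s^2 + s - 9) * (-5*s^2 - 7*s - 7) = 25*s^5 + 25*s^4 + 16*s^3 + 24*s^2 + 56*s + 63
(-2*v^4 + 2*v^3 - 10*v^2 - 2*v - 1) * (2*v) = -4*v^5 + 4*v^4 - 20*v^3 - 4*v^2 - 2*v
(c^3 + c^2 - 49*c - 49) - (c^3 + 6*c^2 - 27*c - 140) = -5*c^2 - 22*c + 91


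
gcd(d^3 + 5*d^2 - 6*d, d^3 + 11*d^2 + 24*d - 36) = d^2 + 5*d - 6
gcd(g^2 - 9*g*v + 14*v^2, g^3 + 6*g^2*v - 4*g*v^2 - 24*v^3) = -g + 2*v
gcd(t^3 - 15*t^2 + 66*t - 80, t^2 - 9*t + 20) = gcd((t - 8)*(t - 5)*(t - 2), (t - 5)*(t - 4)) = t - 5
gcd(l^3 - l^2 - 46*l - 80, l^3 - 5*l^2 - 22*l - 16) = l^2 - 6*l - 16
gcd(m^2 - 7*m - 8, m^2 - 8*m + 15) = 1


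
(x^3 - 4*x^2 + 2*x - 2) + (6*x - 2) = x^3 - 4*x^2 + 8*x - 4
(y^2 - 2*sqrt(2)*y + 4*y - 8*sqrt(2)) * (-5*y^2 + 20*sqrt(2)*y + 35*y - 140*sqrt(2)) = -5*y^4 + 15*y^3 + 30*sqrt(2)*y^3 - 90*sqrt(2)*y^2 + 60*y^2 - 840*sqrt(2)*y + 240*y + 2240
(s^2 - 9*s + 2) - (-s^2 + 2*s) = 2*s^2 - 11*s + 2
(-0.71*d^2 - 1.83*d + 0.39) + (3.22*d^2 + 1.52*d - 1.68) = 2.51*d^2 - 0.31*d - 1.29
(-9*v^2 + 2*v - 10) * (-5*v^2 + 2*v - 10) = 45*v^4 - 28*v^3 + 144*v^2 - 40*v + 100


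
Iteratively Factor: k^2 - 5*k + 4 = (k - 1)*(k - 4)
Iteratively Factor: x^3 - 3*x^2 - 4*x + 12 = (x + 2)*(x^2 - 5*x + 6) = (x - 2)*(x + 2)*(x - 3)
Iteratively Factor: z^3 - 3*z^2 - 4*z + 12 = (z - 3)*(z^2 - 4) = (z - 3)*(z + 2)*(z - 2)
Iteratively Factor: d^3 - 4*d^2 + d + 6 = (d + 1)*(d^2 - 5*d + 6) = (d - 2)*(d + 1)*(d - 3)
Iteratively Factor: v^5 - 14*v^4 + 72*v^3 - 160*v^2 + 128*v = (v - 4)*(v^4 - 10*v^3 + 32*v^2 - 32*v) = (v - 4)^2*(v^3 - 6*v^2 + 8*v) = (v - 4)^3*(v^2 - 2*v) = v*(v - 4)^3*(v - 2)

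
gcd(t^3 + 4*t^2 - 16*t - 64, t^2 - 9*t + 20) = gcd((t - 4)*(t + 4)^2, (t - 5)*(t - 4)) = t - 4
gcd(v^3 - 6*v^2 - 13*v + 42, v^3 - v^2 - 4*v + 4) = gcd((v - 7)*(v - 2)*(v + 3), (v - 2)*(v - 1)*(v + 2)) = v - 2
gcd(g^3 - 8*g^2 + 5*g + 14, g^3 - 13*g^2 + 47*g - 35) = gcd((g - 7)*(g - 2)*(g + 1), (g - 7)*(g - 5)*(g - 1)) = g - 7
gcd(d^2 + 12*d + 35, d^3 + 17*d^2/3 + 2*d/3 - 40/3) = d + 5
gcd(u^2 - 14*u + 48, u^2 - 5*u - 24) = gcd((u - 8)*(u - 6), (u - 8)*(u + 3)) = u - 8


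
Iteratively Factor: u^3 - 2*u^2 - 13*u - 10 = (u - 5)*(u^2 + 3*u + 2) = (u - 5)*(u + 1)*(u + 2)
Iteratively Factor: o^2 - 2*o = (o)*(o - 2)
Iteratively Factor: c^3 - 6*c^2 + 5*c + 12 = (c + 1)*(c^2 - 7*c + 12) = (c - 4)*(c + 1)*(c - 3)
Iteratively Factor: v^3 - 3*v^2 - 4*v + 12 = (v - 2)*(v^2 - v - 6) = (v - 2)*(v + 2)*(v - 3)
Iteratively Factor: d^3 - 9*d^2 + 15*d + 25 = (d - 5)*(d^2 - 4*d - 5) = (d - 5)^2*(d + 1)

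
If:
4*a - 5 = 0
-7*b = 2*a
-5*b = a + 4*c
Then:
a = 5/4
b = -5/14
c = 15/112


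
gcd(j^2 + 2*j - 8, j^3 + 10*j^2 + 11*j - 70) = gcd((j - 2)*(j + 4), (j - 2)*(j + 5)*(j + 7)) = j - 2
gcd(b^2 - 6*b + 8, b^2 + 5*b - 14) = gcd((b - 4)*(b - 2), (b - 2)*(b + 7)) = b - 2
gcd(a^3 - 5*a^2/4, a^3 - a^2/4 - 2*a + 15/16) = a - 5/4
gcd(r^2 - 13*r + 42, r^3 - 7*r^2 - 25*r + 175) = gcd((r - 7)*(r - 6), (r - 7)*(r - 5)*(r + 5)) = r - 7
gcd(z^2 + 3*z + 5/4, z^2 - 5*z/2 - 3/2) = z + 1/2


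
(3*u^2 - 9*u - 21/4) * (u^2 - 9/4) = 3*u^4 - 9*u^3 - 12*u^2 + 81*u/4 + 189/16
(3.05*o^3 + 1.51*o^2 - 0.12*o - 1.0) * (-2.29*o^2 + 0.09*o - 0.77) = -6.9845*o^5 - 3.1834*o^4 - 1.9378*o^3 + 1.1165*o^2 + 0.0024*o + 0.77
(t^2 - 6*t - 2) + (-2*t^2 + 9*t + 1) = -t^2 + 3*t - 1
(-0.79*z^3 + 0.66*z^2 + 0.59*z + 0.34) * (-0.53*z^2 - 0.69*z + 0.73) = 0.4187*z^5 + 0.1953*z^4 - 1.3448*z^3 - 0.1055*z^2 + 0.1961*z + 0.2482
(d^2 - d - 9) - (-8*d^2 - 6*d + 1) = 9*d^2 + 5*d - 10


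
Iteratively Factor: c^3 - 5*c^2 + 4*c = (c - 4)*(c^2 - c) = (c - 4)*(c - 1)*(c)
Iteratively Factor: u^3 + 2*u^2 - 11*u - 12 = (u + 1)*(u^2 + u - 12) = (u + 1)*(u + 4)*(u - 3)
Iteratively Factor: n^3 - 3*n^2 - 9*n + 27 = (n - 3)*(n^2 - 9) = (n - 3)^2*(n + 3)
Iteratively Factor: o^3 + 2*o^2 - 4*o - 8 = (o + 2)*(o^2 - 4) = (o + 2)^2*(o - 2)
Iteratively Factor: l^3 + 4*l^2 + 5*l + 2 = (l + 1)*(l^2 + 3*l + 2) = (l + 1)^2*(l + 2)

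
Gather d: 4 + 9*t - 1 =9*t + 3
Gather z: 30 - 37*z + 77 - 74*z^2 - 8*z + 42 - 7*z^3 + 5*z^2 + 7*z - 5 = -7*z^3 - 69*z^2 - 38*z + 144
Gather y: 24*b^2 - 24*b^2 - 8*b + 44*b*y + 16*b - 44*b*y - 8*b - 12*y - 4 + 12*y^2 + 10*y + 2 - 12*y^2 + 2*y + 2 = 0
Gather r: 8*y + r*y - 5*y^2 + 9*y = r*y - 5*y^2 + 17*y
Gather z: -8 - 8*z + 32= 24 - 8*z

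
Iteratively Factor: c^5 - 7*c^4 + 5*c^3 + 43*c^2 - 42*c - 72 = (c + 1)*(c^4 - 8*c^3 + 13*c^2 + 30*c - 72) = (c + 1)*(c + 2)*(c^3 - 10*c^2 + 33*c - 36) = (c - 3)*(c + 1)*(c + 2)*(c^2 - 7*c + 12) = (c - 3)^2*(c + 1)*(c + 2)*(c - 4)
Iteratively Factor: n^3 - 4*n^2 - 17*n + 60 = (n - 5)*(n^2 + n - 12) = (n - 5)*(n + 4)*(n - 3)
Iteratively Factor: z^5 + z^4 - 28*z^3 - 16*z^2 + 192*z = (z)*(z^4 + z^3 - 28*z^2 - 16*z + 192) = z*(z - 4)*(z^3 + 5*z^2 - 8*z - 48) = z*(z - 4)*(z - 3)*(z^2 + 8*z + 16) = z*(z - 4)*(z - 3)*(z + 4)*(z + 4)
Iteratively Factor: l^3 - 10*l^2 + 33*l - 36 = (l - 3)*(l^2 - 7*l + 12) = (l - 4)*(l - 3)*(l - 3)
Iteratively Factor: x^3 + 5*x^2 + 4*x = (x + 1)*(x^2 + 4*x) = x*(x + 1)*(x + 4)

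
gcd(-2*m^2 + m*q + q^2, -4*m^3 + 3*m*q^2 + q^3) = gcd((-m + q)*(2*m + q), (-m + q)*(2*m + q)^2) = -2*m^2 + m*q + q^2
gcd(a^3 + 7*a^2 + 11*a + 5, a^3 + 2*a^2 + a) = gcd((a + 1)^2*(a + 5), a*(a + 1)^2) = a^2 + 2*a + 1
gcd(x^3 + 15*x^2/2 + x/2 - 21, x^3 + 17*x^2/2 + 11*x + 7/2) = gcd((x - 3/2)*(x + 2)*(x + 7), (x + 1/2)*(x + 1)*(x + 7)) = x + 7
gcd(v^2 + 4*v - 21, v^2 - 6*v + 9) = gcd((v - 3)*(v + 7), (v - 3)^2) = v - 3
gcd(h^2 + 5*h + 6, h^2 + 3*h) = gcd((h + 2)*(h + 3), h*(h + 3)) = h + 3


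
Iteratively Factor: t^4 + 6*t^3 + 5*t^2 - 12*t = (t)*(t^3 + 6*t^2 + 5*t - 12) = t*(t - 1)*(t^2 + 7*t + 12) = t*(t - 1)*(t + 4)*(t + 3)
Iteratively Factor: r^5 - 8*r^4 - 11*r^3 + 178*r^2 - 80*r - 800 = (r - 4)*(r^4 - 4*r^3 - 27*r^2 + 70*r + 200) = (r - 5)*(r - 4)*(r^3 + r^2 - 22*r - 40) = (r - 5)*(r - 4)*(r + 2)*(r^2 - r - 20) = (r - 5)^2*(r - 4)*(r + 2)*(r + 4)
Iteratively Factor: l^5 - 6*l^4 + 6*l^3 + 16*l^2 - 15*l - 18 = (l - 2)*(l^4 - 4*l^3 - 2*l^2 + 12*l + 9) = (l - 2)*(l + 1)*(l^3 - 5*l^2 + 3*l + 9) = (l - 2)*(l + 1)^2*(l^2 - 6*l + 9) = (l - 3)*(l - 2)*(l + 1)^2*(l - 3)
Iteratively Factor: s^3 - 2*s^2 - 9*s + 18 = (s - 2)*(s^2 - 9) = (s - 3)*(s - 2)*(s + 3)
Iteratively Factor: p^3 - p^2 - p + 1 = (p - 1)*(p^2 - 1) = (p - 1)^2*(p + 1)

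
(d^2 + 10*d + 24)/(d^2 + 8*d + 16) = (d + 6)/(d + 4)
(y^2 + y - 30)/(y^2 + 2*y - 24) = (y - 5)/(y - 4)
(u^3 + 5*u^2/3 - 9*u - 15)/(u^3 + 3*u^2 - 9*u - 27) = (u + 5/3)/(u + 3)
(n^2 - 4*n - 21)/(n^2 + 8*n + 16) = (n^2 - 4*n - 21)/(n^2 + 8*n + 16)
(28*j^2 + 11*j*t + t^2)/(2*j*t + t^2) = (28*j^2 + 11*j*t + t^2)/(t*(2*j + t))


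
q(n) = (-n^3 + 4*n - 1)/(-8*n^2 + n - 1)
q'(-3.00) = 0.18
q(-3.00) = -0.18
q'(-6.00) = 0.14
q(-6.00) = -0.65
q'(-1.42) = 0.37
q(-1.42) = 0.21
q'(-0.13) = -0.20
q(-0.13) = 1.20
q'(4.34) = 0.15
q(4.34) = 0.44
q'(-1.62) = 0.32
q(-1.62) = 0.14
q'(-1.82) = 0.28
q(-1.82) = 0.08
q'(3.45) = 0.16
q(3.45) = 0.30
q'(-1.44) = 0.37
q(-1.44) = 0.20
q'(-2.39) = 0.22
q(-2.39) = -0.06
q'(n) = (4 - 3*n^2)/(-8*n^2 + n - 1) + (16*n - 1)*(-n^3 + 4*n - 1)/(-8*n^2 + n - 1)^2 = (-(16*n - 1)*(n^3 - 4*n + 1) + (3*n^2 - 4)*(8*n^2 - n + 1))/(8*n^2 - n + 1)^2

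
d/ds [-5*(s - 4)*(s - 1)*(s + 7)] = -15*s^2 - 20*s + 155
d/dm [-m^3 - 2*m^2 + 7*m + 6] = -3*m^2 - 4*m + 7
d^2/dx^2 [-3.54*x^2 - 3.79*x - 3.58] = -7.08000000000000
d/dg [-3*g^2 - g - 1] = -6*g - 1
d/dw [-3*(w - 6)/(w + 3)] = -27/(w + 3)^2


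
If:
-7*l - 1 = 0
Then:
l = -1/7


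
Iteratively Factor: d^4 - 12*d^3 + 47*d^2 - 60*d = (d - 5)*(d^3 - 7*d^2 + 12*d) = (d - 5)*(d - 4)*(d^2 - 3*d) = d*(d - 5)*(d - 4)*(d - 3)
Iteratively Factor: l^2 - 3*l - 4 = (l - 4)*(l + 1)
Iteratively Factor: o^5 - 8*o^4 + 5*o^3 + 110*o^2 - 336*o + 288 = (o + 4)*(o^4 - 12*o^3 + 53*o^2 - 102*o + 72) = (o - 4)*(o + 4)*(o^3 - 8*o^2 + 21*o - 18) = (o - 4)*(o - 2)*(o + 4)*(o^2 - 6*o + 9) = (o - 4)*(o - 3)*(o - 2)*(o + 4)*(o - 3)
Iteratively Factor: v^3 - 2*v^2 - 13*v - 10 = (v + 1)*(v^2 - 3*v - 10) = (v - 5)*(v + 1)*(v + 2)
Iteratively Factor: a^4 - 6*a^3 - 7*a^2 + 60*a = (a + 3)*(a^3 - 9*a^2 + 20*a) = a*(a + 3)*(a^2 - 9*a + 20) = a*(a - 5)*(a + 3)*(a - 4)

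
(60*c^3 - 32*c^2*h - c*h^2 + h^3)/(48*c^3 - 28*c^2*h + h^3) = (5*c - h)/(4*c - h)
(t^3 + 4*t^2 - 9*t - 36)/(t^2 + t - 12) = t + 3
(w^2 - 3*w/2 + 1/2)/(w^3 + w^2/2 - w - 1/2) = (2*w - 1)/(2*w^2 + 3*w + 1)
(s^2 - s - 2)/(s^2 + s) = (s - 2)/s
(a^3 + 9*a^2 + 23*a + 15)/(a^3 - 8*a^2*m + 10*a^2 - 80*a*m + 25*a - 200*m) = (a^2 + 4*a + 3)/(a^2 - 8*a*m + 5*a - 40*m)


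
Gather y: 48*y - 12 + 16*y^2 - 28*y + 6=16*y^2 + 20*y - 6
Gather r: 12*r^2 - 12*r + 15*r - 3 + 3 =12*r^2 + 3*r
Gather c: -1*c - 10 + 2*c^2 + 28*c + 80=2*c^2 + 27*c + 70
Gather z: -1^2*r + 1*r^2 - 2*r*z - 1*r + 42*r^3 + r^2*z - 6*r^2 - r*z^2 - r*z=42*r^3 - 5*r^2 - r*z^2 - 2*r + z*(r^2 - 3*r)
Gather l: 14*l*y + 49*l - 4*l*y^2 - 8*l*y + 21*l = l*(-4*y^2 + 6*y + 70)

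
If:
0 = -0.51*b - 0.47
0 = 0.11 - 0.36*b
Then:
No Solution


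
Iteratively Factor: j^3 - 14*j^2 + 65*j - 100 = (j - 4)*(j^2 - 10*j + 25) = (j - 5)*(j - 4)*(j - 5)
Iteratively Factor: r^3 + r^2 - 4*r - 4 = (r + 1)*(r^2 - 4) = (r + 1)*(r + 2)*(r - 2)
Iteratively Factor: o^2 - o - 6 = (o + 2)*(o - 3)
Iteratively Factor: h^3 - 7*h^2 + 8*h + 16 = (h - 4)*(h^2 - 3*h - 4) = (h - 4)^2*(h + 1)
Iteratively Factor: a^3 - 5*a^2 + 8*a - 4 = (a - 1)*(a^2 - 4*a + 4) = (a - 2)*(a - 1)*(a - 2)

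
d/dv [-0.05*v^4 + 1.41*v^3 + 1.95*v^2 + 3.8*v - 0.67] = -0.2*v^3 + 4.23*v^2 + 3.9*v + 3.8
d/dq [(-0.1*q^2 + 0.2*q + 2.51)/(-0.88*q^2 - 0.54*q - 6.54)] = (0.23*q^2 + 5.7256*q + 0.0473999999999999)/(0.7744*q^4 + 0.9504*q^3 + 11.802*q^2 + 7.0632*q + 42.7716)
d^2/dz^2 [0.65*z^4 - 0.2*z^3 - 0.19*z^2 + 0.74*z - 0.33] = 7.8*z^2 - 1.2*z - 0.38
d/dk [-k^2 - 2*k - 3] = -2*k - 2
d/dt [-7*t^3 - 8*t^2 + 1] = t*(-21*t - 16)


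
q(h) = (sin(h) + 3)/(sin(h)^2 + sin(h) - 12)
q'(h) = (-2*sin(h)*cos(h) - cos(h))*(sin(h) + 3)/(sin(h)^2 + sin(h) - 12)^2 + cos(h)/(sin(h)^2 + sin(h) - 12) = (-6*sin(h) + cos(h)^2 - 16)*cos(h)/(sin(h)^2 + sin(h) - 12)^2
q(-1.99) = -0.17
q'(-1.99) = 0.03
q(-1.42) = -0.17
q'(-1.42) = -0.01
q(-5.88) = -0.30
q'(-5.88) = -0.12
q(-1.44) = -0.17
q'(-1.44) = -0.01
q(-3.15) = -0.25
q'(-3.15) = 0.10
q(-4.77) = -0.40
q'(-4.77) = -0.01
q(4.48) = -0.17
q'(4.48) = 0.02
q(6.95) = -0.33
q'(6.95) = -0.12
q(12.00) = -0.20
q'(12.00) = -0.07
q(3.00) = -0.27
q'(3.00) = 0.11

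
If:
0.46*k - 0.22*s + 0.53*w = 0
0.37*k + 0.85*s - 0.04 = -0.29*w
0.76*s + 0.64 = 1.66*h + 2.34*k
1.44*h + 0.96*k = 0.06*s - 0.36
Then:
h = -0.80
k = 0.82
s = -0.06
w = -0.74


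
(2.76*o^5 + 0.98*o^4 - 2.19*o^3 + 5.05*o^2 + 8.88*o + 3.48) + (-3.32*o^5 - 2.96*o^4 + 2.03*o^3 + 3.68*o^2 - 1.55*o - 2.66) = -0.56*o^5 - 1.98*o^4 - 0.16*o^3 + 8.73*o^2 + 7.33*o + 0.82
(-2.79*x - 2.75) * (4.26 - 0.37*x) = 1.0323*x^2 - 10.8679*x - 11.715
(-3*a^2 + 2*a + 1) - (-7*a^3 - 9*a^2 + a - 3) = 7*a^3 + 6*a^2 + a + 4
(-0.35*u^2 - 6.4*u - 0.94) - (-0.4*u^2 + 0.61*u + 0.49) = 0.05*u^2 - 7.01*u - 1.43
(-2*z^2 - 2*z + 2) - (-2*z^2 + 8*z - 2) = 4 - 10*z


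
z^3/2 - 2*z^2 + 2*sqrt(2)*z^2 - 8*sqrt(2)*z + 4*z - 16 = (z/2 + sqrt(2))*(z - 4)*(z + 2*sqrt(2))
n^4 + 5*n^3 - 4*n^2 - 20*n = n*(n - 2)*(n + 2)*(n + 5)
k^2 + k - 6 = (k - 2)*(k + 3)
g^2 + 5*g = g*(g + 5)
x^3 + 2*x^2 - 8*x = x*(x - 2)*(x + 4)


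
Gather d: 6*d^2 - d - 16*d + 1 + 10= 6*d^2 - 17*d + 11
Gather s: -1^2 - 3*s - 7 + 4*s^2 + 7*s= 4*s^2 + 4*s - 8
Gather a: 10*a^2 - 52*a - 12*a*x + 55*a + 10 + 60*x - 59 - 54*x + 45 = 10*a^2 + a*(3 - 12*x) + 6*x - 4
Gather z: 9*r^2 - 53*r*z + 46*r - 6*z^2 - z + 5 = 9*r^2 + 46*r - 6*z^2 + z*(-53*r - 1) + 5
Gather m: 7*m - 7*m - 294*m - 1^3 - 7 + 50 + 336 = 378 - 294*m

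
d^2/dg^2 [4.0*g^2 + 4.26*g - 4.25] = 8.00000000000000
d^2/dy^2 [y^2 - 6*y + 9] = 2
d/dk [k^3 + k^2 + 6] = k*(3*k + 2)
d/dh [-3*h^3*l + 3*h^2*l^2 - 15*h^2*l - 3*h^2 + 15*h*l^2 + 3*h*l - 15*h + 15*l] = -9*h^2*l + 6*h*l^2 - 30*h*l - 6*h + 15*l^2 + 3*l - 15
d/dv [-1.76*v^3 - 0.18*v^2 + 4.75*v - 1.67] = -5.28*v^2 - 0.36*v + 4.75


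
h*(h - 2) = h^2 - 2*h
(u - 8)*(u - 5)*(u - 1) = u^3 - 14*u^2 + 53*u - 40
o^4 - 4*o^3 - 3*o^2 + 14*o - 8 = (o - 4)*(o - 1)^2*(o + 2)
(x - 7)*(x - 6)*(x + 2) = x^3 - 11*x^2 + 16*x + 84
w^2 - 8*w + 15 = (w - 5)*(w - 3)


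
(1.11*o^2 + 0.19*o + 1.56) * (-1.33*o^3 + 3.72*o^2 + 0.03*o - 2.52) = -1.4763*o^5 + 3.8765*o^4 - 1.3347*o^3 + 3.0117*o^2 - 0.432*o - 3.9312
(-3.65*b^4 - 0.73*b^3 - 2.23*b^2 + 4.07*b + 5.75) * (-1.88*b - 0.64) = 6.862*b^5 + 3.7084*b^4 + 4.6596*b^3 - 6.2244*b^2 - 13.4148*b - 3.68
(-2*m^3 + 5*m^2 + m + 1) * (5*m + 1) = -10*m^4 + 23*m^3 + 10*m^2 + 6*m + 1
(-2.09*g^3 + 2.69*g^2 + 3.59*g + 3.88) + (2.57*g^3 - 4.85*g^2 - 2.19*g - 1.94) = 0.48*g^3 - 2.16*g^2 + 1.4*g + 1.94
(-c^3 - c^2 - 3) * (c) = -c^4 - c^3 - 3*c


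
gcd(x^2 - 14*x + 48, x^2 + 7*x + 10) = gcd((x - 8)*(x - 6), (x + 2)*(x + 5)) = 1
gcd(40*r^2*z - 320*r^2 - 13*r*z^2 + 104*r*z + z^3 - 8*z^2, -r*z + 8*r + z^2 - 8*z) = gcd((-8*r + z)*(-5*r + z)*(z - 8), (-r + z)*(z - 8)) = z - 8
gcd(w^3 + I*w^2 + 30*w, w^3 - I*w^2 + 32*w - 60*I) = w^2 + I*w + 30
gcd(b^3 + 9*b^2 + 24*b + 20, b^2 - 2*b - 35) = b + 5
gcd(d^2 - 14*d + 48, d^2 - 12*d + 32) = d - 8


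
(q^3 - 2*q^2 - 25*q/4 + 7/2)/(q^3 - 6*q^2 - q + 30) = (q^2 - 4*q + 7/4)/(q^2 - 8*q + 15)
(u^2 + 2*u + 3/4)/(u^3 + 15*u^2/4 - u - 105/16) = 4*(2*u + 1)/(8*u^2 + 18*u - 35)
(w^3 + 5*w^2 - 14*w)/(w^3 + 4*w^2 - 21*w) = (w - 2)/(w - 3)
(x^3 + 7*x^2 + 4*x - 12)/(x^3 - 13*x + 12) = (x^2 + 8*x + 12)/(x^2 + x - 12)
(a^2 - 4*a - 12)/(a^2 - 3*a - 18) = (a + 2)/(a + 3)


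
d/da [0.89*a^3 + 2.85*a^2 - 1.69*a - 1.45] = 2.67*a^2 + 5.7*a - 1.69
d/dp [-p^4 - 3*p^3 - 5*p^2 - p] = -4*p^3 - 9*p^2 - 10*p - 1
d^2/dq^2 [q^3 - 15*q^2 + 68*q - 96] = 6*q - 30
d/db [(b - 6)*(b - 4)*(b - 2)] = 3*b^2 - 24*b + 44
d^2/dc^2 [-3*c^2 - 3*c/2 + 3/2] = -6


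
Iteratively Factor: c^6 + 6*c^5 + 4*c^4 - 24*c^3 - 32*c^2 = (c + 2)*(c^5 + 4*c^4 - 4*c^3 - 16*c^2) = c*(c + 2)*(c^4 + 4*c^3 - 4*c^2 - 16*c) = c^2*(c + 2)*(c^3 + 4*c^2 - 4*c - 16) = c^2*(c + 2)^2*(c^2 + 2*c - 8) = c^2*(c - 2)*(c + 2)^2*(c + 4)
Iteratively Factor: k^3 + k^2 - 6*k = (k - 2)*(k^2 + 3*k) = k*(k - 2)*(k + 3)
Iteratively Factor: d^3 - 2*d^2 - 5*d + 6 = (d - 3)*(d^2 + d - 2) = (d - 3)*(d + 2)*(d - 1)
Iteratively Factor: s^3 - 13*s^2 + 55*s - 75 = (s - 3)*(s^2 - 10*s + 25) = (s - 5)*(s - 3)*(s - 5)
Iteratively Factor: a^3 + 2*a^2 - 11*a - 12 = (a - 3)*(a^2 + 5*a + 4) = (a - 3)*(a + 4)*(a + 1)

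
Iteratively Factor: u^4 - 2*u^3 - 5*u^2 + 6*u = (u)*(u^3 - 2*u^2 - 5*u + 6) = u*(u - 1)*(u^2 - u - 6) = u*(u - 3)*(u - 1)*(u + 2)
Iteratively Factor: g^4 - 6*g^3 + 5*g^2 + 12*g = (g)*(g^3 - 6*g^2 + 5*g + 12) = g*(g + 1)*(g^2 - 7*g + 12) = g*(g - 3)*(g + 1)*(g - 4)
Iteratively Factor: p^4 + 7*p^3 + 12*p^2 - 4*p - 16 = (p + 2)*(p^3 + 5*p^2 + 2*p - 8) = (p + 2)^2*(p^2 + 3*p - 4) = (p + 2)^2*(p + 4)*(p - 1)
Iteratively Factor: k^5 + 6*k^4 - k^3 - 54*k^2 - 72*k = (k)*(k^4 + 6*k^3 - k^2 - 54*k - 72) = k*(k + 3)*(k^3 + 3*k^2 - 10*k - 24) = k*(k + 2)*(k + 3)*(k^2 + k - 12) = k*(k - 3)*(k + 2)*(k + 3)*(k + 4)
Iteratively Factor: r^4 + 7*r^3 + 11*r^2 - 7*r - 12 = (r + 1)*(r^3 + 6*r^2 + 5*r - 12) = (r - 1)*(r + 1)*(r^2 + 7*r + 12) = (r - 1)*(r + 1)*(r + 3)*(r + 4)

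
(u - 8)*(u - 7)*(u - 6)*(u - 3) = u^4 - 24*u^3 + 209*u^2 - 774*u + 1008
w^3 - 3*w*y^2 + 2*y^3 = (w - y)^2*(w + 2*y)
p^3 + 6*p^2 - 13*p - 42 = (p - 3)*(p + 2)*(p + 7)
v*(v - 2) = v^2 - 2*v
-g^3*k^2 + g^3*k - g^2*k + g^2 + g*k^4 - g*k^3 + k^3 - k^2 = (-g + k)*(g + k)*(k - 1)*(g*k + 1)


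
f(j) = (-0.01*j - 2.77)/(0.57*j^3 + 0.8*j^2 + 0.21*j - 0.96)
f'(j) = (-0.01*j - 2.77)*(-1.71*j^2 - 1.6*j - 0.21)/(0.57*j^3 + 0.8*j^2 + 0.21*j - 0.96)^2 - 0.01/(0.57*j^3 + 0.8*j^2 + 0.21*j - 0.96) = (0.0114*j^3 + 4.7447*j^2 + 4.432*j + 0.5913)/(0.3249*j^6 + 0.912*j^5 + 0.8794*j^4 - 0.7584*j^3 - 1.4919*j^2 - 0.4032*j + 0.9216)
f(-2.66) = 0.42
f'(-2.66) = 0.51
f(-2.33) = 0.64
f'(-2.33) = 0.85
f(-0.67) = 3.03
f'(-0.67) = -0.30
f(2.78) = -0.15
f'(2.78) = 0.15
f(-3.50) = 0.17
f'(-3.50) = 0.16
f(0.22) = 3.19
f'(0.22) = 2.38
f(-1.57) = 1.81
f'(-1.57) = 2.28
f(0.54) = 5.30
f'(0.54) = 15.94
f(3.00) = -0.13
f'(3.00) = 0.11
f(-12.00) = 0.00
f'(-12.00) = 0.00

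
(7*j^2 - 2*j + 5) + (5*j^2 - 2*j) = 12*j^2 - 4*j + 5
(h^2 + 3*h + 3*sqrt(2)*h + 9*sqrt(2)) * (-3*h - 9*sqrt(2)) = -3*h^3 - 18*sqrt(2)*h^2 - 9*h^2 - 54*sqrt(2)*h - 54*h - 162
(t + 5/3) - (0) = t + 5/3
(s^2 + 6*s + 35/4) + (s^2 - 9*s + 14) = 2*s^2 - 3*s + 91/4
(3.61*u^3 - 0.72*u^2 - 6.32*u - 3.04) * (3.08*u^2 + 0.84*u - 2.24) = 11.1188*u^5 + 0.8148*u^4 - 28.1568*u^3 - 13.0592*u^2 + 11.6032*u + 6.8096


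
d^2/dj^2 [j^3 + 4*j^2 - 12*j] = 6*j + 8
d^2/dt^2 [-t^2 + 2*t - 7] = -2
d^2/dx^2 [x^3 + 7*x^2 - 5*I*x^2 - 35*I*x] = 6*x + 14 - 10*I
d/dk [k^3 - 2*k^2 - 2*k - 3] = 3*k^2 - 4*k - 2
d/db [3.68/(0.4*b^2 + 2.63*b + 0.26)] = (-2.944*b - 9.6784)/(0.4*b^2 + 2.63*b + 0.26)^2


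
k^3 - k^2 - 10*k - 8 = (k - 4)*(k + 1)*(k + 2)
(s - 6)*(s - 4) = s^2 - 10*s + 24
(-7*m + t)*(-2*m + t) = 14*m^2 - 9*m*t + t^2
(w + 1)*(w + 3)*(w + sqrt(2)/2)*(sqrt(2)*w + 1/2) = sqrt(2)*w^4 + 3*w^3/2 + 4*sqrt(2)*w^3 + 13*sqrt(2)*w^2/4 + 6*w^2 + sqrt(2)*w + 9*w/2 + 3*sqrt(2)/4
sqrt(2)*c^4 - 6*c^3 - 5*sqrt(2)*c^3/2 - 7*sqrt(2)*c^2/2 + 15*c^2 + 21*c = c*(c - 7/2)*(c - 3*sqrt(2))*(sqrt(2)*c + sqrt(2))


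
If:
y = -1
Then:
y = -1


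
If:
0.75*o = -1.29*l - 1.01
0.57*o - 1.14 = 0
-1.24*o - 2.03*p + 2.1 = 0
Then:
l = -1.95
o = 2.00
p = -0.19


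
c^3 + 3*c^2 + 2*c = c*(c + 1)*(c + 2)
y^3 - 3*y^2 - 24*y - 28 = (y - 7)*(y + 2)^2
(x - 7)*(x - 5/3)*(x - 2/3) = x^3 - 28*x^2/3 + 157*x/9 - 70/9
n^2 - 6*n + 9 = (n - 3)^2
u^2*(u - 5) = u^3 - 5*u^2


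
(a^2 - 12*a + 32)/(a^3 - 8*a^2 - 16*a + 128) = 1/(a + 4)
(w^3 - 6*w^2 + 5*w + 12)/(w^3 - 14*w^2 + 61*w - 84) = (w + 1)/(w - 7)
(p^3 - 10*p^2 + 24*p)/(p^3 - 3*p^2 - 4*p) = (p - 6)/(p + 1)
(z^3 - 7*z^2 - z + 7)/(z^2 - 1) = z - 7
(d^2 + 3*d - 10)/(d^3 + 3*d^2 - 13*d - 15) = (d - 2)/(d^2 - 2*d - 3)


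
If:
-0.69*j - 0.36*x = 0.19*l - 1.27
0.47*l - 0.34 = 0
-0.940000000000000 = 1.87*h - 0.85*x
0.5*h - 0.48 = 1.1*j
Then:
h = 0.94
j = -0.01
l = 0.72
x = 3.17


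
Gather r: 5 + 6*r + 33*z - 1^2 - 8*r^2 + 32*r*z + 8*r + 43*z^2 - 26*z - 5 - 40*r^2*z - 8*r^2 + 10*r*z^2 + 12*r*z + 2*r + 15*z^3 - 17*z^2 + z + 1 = r^2*(-40*z - 16) + r*(10*z^2 + 44*z + 16) + 15*z^3 + 26*z^2 + 8*z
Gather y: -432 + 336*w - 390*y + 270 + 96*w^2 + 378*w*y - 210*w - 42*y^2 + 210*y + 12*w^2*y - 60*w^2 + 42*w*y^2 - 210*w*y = 36*w^2 + 126*w + y^2*(42*w - 42) + y*(12*w^2 + 168*w - 180) - 162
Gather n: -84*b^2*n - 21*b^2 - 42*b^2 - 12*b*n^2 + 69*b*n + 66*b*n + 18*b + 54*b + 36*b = -63*b^2 - 12*b*n^2 + 108*b + n*(-84*b^2 + 135*b)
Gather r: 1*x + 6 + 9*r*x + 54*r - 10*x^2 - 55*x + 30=r*(9*x + 54) - 10*x^2 - 54*x + 36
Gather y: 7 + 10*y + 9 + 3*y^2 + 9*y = 3*y^2 + 19*y + 16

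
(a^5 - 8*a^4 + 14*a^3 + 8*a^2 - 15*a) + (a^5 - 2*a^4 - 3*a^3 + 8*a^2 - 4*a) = 2*a^5 - 10*a^4 + 11*a^3 + 16*a^2 - 19*a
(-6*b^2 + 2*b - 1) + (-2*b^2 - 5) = -8*b^2 + 2*b - 6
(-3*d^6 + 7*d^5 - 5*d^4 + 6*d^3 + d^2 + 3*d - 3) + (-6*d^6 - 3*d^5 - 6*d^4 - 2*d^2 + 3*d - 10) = -9*d^6 + 4*d^5 - 11*d^4 + 6*d^3 - d^2 + 6*d - 13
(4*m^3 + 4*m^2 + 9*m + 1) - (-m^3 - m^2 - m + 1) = 5*m^3 + 5*m^2 + 10*m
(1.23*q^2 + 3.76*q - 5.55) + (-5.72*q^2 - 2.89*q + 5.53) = -4.49*q^2 + 0.87*q - 0.0199999999999996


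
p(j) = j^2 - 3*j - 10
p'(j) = 2*j - 3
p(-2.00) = 0.00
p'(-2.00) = -7.00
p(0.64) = -11.51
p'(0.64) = -1.72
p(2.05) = -11.95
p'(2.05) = 1.10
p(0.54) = -11.33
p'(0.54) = -1.92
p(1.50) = -12.25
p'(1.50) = 0.00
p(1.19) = -12.15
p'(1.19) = -0.62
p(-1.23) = -4.80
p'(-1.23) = -5.46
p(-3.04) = 8.36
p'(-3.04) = -9.08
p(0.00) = -10.00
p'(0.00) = -3.00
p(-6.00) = 44.00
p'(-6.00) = -15.00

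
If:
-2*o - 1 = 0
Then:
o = -1/2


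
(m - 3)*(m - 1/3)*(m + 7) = m^3 + 11*m^2/3 - 67*m/3 + 7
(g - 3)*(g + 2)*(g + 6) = g^3 + 5*g^2 - 12*g - 36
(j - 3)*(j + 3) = j^2 - 9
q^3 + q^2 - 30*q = q*(q - 5)*(q + 6)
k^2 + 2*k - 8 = (k - 2)*(k + 4)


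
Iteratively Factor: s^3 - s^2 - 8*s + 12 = (s + 3)*(s^2 - 4*s + 4) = (s - 2)*(s + 3)*(s - 2)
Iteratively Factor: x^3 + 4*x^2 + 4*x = (x)*(x^2 + 4*x + 4) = x*(x + 2)*(x + 2)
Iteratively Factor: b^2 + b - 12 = (b + 4)*(b - 3)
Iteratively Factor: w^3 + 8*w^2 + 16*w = (w + 4)*(w^2 + 4*w) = (w + 4)^2*(w)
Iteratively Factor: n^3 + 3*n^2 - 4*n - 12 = (n + 2)*(n^2 + n - 6) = (n - 2)*(n + 2)*(n + 3)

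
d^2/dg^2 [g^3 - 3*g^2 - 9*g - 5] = 6*g - 6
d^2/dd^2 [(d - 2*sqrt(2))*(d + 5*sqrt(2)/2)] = 2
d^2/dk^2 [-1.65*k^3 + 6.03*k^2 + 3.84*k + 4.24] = 12.06 - 9.9*k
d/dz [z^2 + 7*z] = 2*z + 7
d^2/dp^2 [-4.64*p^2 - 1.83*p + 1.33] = -9.28000000000000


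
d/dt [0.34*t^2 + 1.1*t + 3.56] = 0.68*t + 1.1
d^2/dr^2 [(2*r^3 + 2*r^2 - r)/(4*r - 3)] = 4*(16*r^3 - 36*r^2 + 27*r + 3)/(64*r^3 - 144*r^2 + 108*r - 27)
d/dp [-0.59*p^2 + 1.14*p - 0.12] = 1.14 - 1.18*p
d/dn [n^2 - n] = 2*n - 1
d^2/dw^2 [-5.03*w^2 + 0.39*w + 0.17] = -10.0600000000000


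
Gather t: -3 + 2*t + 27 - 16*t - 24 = -14*t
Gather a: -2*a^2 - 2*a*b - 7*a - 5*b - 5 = -2*a^2 + a*(-2*b - 7) - 5*b - 5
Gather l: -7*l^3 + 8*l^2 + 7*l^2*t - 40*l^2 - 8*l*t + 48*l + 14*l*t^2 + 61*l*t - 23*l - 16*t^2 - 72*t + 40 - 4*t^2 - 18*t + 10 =-7*l^3 + l^2*(7*t - 32) + l*(14*t^2 + 53*t + 25) - 20*t^2 - 90*t + 50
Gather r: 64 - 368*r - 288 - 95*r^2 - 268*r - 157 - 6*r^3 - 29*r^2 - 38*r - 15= -6*r^3 - 124*r^2 - 674*r - 396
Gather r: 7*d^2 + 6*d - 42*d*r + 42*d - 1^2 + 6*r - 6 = 7*d^2 + 48*d + r*(6 - 42*d) - 7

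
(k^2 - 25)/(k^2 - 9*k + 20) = (k + 5)/(k - 4)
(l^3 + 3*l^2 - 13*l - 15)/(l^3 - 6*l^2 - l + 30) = (l^2 + 6*l + 5)/(l^2 - 3*l - 10)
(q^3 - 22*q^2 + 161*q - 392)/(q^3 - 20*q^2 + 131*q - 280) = (q - 7)/(q - 5)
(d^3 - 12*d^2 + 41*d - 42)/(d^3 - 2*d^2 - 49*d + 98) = (d - 3)/(d + 7)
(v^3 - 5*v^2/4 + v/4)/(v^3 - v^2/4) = (v - 1)/v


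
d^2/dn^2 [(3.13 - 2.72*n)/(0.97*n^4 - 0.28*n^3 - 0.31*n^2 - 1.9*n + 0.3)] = (-30.710976*n^7 + 70.720372*n^6 - 21.875304*n^5 - 45.49107*n^4 - 0.525720000000007*n^3 - 1.876002*n^2 + 11.12118*n + 20.07998)/(0.912673*n^12 - 0.790356*n^11 - 0.646893*n^10 - 4.879906*n^9 + 4.149789*n^8 + 2.411496*n^7 + 9.015089*n^6 - 6.74133*n^5 - 2.05131*n^4 - 5.8744*n^3 + 3.1653*n^2 - 0.513*n + 0.027)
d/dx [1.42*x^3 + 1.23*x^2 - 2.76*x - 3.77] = 4.26*x^2 + 2.46*x - 2.76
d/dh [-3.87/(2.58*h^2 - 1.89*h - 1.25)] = (19.9692*h - 7.3143)/(-2.58*h^2 + 1.89*h + 1.25)^2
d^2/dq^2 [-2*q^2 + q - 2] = -4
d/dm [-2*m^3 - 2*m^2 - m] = -6*m^2 - 4*m - 1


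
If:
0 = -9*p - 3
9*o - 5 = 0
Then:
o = 5/9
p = -1/3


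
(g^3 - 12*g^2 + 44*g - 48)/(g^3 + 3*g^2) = (g^3 - 12*g^2 + 44*g - 48)/(g^2*(g + 3))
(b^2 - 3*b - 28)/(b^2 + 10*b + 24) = (b - 7)/(b + 6)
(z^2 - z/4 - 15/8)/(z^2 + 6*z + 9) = (z^2 - z/4 - 15/8)/(z^2 + 6*z + 9)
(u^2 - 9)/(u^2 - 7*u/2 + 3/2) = 2*(u + 3)/(2*u - 1)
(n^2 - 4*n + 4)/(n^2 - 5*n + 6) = (n - 2)/(n - 3)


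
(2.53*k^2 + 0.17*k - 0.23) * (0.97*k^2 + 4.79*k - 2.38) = 2.4541*k^4 + 12.2836*k^3 - 5.4302*k^2 - 1.5063*k + 0.5474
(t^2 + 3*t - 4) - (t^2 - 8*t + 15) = 11*t - 19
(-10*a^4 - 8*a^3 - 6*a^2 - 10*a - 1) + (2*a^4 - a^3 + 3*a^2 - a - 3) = -8*a^4 - 9*a^3 - 3*a^2 - 11*a - 4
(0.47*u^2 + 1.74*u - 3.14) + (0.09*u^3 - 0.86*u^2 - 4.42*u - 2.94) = 0.09*u^3 - 0.39*u^2 - 2.68*u - 6.08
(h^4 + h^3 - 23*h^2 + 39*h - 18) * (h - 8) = h^5 - 7*h^4 - 31*h^3 + 223*h^2 - 330*h + 144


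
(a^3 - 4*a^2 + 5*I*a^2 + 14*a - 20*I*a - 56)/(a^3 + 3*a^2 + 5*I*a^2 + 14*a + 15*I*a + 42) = (a - 4)/(a + 3)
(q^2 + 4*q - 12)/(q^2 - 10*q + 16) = (q + 6)/(q - 8)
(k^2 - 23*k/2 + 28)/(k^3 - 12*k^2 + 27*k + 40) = (k - 7/2)/(k^2 - 4*k - 5)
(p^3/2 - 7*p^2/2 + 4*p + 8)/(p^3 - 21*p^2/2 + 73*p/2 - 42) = (p^2 - 3*p - 4)/(2*p^2 - 13*p + 21)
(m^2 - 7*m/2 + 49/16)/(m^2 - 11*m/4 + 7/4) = (m - 7/4)/(m - 1)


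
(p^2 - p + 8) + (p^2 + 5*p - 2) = 2*p^2 + 4*p + 6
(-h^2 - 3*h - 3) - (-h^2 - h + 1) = -2*h - 4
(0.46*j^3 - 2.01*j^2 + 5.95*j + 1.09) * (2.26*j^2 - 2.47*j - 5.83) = 1.0396*j^5 - 5.6788*j^4 + 15.7299*j^3 - 0.514800000000003*j^2 - 37.3808*j - 6.3547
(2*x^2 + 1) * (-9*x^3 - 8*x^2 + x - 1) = -18*x^5 - 16*x^4 - 7*x^3 - 10*x^2 + x - 1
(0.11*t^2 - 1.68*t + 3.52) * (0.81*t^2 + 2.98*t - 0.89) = 0.0891*t^4 - 1.033*t^3 - 2.2531*t^2 + 11.9848*t - 3.1328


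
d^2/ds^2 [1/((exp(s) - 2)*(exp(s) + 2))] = 4*(exp(2*s) + 4)*exp(2*s)/(exp(6*s) - 12*exp(4*s) + 48*exp(2*s) - 64)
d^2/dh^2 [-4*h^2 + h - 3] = -8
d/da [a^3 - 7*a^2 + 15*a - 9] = 3*a^2 - 14*a + 15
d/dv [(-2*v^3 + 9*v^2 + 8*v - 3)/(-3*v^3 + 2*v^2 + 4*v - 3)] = (23*v^4 + 32*v^3 + 11*v^2 - 42*v - 12)/(9*v^6 - 12*v^5 - 20*v^4 + 34*v^3 + 4*v^2 - 24*v + 9)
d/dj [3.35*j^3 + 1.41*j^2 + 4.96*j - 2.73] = 10.05*j^2 + 2.82*j + 4.96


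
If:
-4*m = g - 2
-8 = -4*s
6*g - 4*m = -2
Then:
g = 0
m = 1/2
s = 2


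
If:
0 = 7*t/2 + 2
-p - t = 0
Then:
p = 4/7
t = -4/7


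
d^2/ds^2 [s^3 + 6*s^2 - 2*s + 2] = 6*s + 12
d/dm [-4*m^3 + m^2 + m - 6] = -12*m^2 + 2*m + 1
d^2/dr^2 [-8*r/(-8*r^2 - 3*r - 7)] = 16*(r*(16*r + 3)^2 - 3*(8*r + 1)*(8*r^2 + 3*r + 7))/(8*r^2 + 3*r + 7)^3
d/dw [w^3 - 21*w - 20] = 3*w^2 - 21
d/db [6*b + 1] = 6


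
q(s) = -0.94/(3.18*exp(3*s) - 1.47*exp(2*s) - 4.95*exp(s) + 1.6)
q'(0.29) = 4032.83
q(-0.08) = 0.55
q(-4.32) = -0.61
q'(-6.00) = 0.00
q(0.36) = -1.11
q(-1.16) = -537.51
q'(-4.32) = -0.03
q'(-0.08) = 0.14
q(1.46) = -0.00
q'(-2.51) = -0.28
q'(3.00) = 0.00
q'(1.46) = 0.02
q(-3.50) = -0.65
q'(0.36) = 19.50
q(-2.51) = -0.79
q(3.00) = 0.00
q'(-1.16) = -475417.52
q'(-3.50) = -0.07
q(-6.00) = -0.59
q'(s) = -0.94*(-9.54*exp(3*s) + 2.94*exp(2*s) + 4.95*exp(s))/(3.18*exp(3*s) - 1.47*exp(2*s) - 4.95*exp(s) + 1.6)^2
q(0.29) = 18.64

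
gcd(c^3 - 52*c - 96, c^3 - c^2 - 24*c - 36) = c + 2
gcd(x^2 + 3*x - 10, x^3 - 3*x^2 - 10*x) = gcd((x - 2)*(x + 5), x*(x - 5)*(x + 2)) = 1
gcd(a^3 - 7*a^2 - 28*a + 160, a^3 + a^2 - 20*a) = a^2 + a - 20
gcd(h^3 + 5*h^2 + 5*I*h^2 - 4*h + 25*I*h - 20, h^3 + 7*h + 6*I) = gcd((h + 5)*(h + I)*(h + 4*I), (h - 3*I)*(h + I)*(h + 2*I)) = h + I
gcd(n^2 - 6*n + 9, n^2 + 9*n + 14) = 1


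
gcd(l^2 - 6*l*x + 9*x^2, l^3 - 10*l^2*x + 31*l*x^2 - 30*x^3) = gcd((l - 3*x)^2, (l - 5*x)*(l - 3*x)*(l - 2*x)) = -l + 3*x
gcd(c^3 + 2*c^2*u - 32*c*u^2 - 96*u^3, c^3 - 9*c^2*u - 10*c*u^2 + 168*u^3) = -c^2 + 2*c*u + 24*u^2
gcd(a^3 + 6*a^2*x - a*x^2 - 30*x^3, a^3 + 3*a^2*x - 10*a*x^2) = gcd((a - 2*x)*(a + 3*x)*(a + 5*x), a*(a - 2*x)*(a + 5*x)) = -a^2 - 3*a*x + 10*x^2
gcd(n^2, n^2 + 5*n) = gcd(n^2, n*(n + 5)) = n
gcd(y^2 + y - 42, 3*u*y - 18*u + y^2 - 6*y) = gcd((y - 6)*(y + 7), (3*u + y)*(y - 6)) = y - 6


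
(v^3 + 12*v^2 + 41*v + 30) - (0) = v^3 + 12*v^2 + 41*v + 30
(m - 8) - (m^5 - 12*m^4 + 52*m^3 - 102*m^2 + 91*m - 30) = -m^5 + 12*m^4 - 52*m^3 + 102*m^2 - 90*m + 22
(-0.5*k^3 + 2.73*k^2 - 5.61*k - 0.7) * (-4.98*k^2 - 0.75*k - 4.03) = 2.49*k^5 - 13.2204*k^4 + 27.9053*k^3 - 3.3084*k^2 + 23.1333*k + 2.821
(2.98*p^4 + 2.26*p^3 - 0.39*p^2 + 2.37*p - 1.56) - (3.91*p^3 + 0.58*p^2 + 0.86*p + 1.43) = 2.98*p^4 - 1.65*p^3 - 0.97*p^2 + 1.51*p - 2.99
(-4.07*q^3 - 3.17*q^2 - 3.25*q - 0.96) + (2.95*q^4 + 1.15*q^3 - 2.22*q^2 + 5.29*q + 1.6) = 2.95*q^4 - 2.92*q^3 - 5.39*q^2 + 2.04*q + 0.64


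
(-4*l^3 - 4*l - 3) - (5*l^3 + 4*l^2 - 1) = -9*l^3 - 4*l^2 - 4*l - 2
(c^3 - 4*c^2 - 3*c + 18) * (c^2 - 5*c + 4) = c^5 - 9*c^4 + 21*c^3 + 17*c^2 - 102*c + 72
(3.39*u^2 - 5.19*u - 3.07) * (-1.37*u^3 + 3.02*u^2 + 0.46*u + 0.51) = -4.6443*u^5 + 17.3481*u^4 - 9.9085*u^3 - 9.9299*u^2 - 4.0591*u - 1.5657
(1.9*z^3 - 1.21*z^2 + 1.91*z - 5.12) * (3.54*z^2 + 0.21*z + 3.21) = 6.726*z^5 - 3.8844*z^4 + 12.6063*z^3 - 21.6078*z^2 + 5.0559*z - 16.4352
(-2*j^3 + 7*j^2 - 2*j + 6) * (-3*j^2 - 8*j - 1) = 6*j^5 - 5*j^4 - 48*j^3 - 9*j^2 - 46*j - 6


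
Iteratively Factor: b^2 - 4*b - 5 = (b + 1)*(b - 5)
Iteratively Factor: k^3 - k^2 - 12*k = (k + 3)*(k^2 - 4*k) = k*(k + 3)*(k - 4)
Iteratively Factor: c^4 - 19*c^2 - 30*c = (c)*(c^3 - 19*c - 30) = c*(c + 3)*(c^2 - 3*c - 10) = c*(c + 2)*(c + 3)*(c - 5)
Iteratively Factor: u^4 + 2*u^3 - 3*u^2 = (u + 3)*(u^3 - u^2) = (u - 1)*(u + 3)*(u^2) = u*(u - 1)*(u + 3)*(u)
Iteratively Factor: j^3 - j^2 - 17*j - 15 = (j + 3)*(j^2 - 4*j - 5) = (j - 5)*(j + 3)*(j + 1)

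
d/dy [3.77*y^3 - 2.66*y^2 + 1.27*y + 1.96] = 11.31*y^2 - 5.32*y + 1.27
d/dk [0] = 0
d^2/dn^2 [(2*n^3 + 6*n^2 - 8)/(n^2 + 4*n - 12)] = 64*(n^3 - 3*n^2 + 24*n + 20)/(n^6 + 12*n^5 + 12*n^4 - 224*n^3 - 144*n^2 + 1728*n - 1728)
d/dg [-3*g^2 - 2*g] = -6*g - 2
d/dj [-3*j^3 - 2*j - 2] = -9*j^2 - 2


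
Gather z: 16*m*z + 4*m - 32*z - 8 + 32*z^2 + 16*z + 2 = 4*m + 32*z^2 + z*(16*m - 16) - 6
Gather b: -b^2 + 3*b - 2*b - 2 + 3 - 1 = -b^2 + b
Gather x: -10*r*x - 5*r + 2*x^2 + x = -5*r + 2*x^2 + x*(1 - 10*r)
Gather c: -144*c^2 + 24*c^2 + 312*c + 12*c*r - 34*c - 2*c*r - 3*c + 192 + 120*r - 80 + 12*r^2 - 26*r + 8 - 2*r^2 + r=-120*c^2 + c*(10*r + 275) + 10*r^2 + 95*r + 120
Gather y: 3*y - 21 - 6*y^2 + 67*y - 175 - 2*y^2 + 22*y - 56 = -8*y^2 + 92*y - 252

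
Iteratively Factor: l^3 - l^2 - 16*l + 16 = (l - 1)*(l^2 - 16) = (l - 4)*(l - 1)*(l + 4)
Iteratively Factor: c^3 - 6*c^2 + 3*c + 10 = (c - 5)*(c^2 - c - 2) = (c - 5)*(c - 2)*(c + 1)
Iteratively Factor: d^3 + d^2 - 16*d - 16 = (d + 1)*(d^2 - 16) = (d + 1)*(d + 4)*(d - 4)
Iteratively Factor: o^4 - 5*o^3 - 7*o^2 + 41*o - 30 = (o - 2)*(o^3 - 3*o^2 - 13*o + 15) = (o - 2)*(o - 1)*(o^2 - 2*o - 15) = (o - 5)*(o - 2)*(o - 1)*(o + 3)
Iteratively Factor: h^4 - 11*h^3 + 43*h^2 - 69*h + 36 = (h - 3)*(h^3 - 8*h^2 + 19*h - 12) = (h - 4)*(h - 3)*(h^2 - 4*h + 3) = (h - 4)*(h - 3)*(h - 1)*(h - 3)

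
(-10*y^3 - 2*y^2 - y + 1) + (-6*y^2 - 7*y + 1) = -10*y^3 - 8*y^2 - 8*y + 2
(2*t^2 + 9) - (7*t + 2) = 2*t^2 - 7*t + 7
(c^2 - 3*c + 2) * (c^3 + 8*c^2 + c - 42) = c^5 + 5*c^4 - 21*c^3 - 29*c^2 + 128*c - 84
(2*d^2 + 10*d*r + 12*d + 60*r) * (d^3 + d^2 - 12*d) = 2*d^5 + 10*d^4*r + 14*d^4 + 70*d^3*r - 12*d^3 - 60*d^2*r - 144*d^2 - 720*d*r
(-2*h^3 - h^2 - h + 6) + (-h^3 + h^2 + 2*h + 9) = -3*h^3 + h + 15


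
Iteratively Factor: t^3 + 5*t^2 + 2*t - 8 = (t - 1)*(t^2 + 6*t + 8) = (t - 1)*(t + 2)*(t + 4)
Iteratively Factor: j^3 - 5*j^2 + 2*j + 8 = (j + 1)*(j^2 - 6*j + 8) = (j - 4)*(j + 1)*(j - 2)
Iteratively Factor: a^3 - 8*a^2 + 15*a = (a - 5)*(a^2 - 3*a) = (a - 5)*(a - 3)*(a)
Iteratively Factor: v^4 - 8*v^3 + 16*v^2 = (v)*(v^3 - 8*v^2 + 16*v) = v*(v - 4)*(v^2 - 4*v) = v*(v - 4)^2*(v)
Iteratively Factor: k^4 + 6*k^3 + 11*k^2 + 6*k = (k + 2)*(k^3 + 4*k^2 + 3*k) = (k + 2)*(k + 3)*(k^2 + k) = k*(k + 2)*(k + 3)*(k + 1)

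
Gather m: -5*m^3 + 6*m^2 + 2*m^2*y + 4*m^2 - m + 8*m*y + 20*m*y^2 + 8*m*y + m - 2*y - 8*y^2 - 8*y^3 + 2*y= -5*m^3 + m^2*(2*y + 10) + m*(20*y^2 + 16*y) - 8*y^3 - 8*y^2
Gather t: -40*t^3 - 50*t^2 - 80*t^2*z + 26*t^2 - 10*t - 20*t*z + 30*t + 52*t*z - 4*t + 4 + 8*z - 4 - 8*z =-40*t^3 + t^2*(-80*z - 24) + t*(32*z + 16)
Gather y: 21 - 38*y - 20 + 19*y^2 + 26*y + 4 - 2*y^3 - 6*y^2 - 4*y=-2*y^3 + 13*y^2 - 16*y + 5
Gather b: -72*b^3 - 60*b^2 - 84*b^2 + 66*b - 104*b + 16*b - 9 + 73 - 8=-72*b^3 - 144*b^2 - 22*b + 56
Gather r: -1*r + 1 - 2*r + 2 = 3 - 3*r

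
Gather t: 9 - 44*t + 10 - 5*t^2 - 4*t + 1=-5*t^2 - 48*t + 20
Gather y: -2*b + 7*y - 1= -2*b + 7*y - 1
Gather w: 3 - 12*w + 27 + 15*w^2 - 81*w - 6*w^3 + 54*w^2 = -6*w^3 + 69*w^2 - 93*w + 30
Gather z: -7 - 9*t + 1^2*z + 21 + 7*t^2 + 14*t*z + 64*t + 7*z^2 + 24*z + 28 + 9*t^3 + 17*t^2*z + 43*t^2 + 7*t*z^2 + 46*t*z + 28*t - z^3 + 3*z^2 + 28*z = 9*t^3 + 50*t^2 + 83*t - z^3 + z^2*(7*t + 10) + z*(17*t^2 + 60*t + 53) + 42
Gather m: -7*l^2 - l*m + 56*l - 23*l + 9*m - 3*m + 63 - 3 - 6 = -7*l^2 + 33*l + m*(6 - l) + 54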